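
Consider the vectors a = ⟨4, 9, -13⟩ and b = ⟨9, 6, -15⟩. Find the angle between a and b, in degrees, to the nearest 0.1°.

19.1

a · b = 4·9 + 9·6 + (-13)·(-15) = 36 + 54 + 195 = 285
|a|² = 16 + 81 + 169 = 266,  |a| = √266 ≈ 16.309506
|b|² = 81 + 36 + 225 = 342,  |b| = √342 ≈ 18.493242
cos θ = 285 / (16.309506 · 18.493242) ≈ 0.94491
θ = arccos(0.94491) ≈ 19.1°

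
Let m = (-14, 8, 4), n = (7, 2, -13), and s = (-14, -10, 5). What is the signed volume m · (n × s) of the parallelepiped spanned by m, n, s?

2688

n × s:
i: 2·5 - (-13)·(-10) = 10 - 130 = -120
j: (-13)·(-14) - 7·5 = 182 - 35 = 147
k: 7·(-10) - 2·(-14) = -70 - (-28) = -42
n × s = (-120, 147, -42)
m · (n × s) = (-14)·(-120) + 8·147 + 4·(-42) = 1680 + 1176 - 168 = 2688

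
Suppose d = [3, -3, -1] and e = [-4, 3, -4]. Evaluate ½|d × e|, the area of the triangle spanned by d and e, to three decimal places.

i: (-3)·(-4) - (-1)·3 = 12 - (-3) = 15
j: (-1)·(-4) - 3·(-4) = 4 - (-12) = 16
k: 3·3 - (-3)·(-4) = 9 - 12 = -3
d × e = (15, 16, -3)
|d × e| = √(15² + 16² + (-3)²) = √490 ≈ 22.1359
area = ½ · 22.1359 ≈ 11.068

11.068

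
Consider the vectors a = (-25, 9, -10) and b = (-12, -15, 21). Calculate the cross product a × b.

(39, 645, 483)

i: 9·21 - (-10)·(-15) = 189 - 150 = 39
j: (-10)·(-12) - (-25)·21 = 120 - (-525) = 645
k: (-25)·(-15) - 9·(-12) = 375 - (-108) = 483
a × b = (39, 645, 483)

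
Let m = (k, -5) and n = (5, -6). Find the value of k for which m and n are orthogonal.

-6

m · n = k·5 + (-5)·(-6) = 30 + 5k
Set equal to 0: 5k = -30, so k = -6.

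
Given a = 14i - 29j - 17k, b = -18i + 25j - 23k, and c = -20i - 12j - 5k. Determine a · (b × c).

-28516

b × c:
i: 25·(-5) - (-23)·(-12) = -125 - 276 = -401
j: (-23)·(-20) - (-18)·(-5) = 460 - 90 = 370
k: (-18)·(-12) - 25·(-20) = 216 - (-500) = 716
b × c = (-401, 370, 716)
a · (b × c) = 14·(-401) + (-29)·370 + (-17)·716 = -5614 - 10730 - 12172 = -28516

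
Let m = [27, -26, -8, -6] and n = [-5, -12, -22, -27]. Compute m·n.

m · n = 27·(-5) + (-26)·(-12) + (-8)·(-22) + (-6)·(-27) = -135 + 312 + 176 + 162 = 515

515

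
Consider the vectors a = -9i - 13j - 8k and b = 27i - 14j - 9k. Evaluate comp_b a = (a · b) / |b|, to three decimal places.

0.347

a · b = (-9)·27 + (-13)·(-14) + (-8)·(-9) = -243 + 182 + 72 = 11
|b| = √(729 + 196 + 81) = √1006 ≈ 31.7175
comp_b a = 11 / √1006 ≈ 0.347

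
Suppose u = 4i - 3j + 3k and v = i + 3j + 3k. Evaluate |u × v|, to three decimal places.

i: (-3)·3 - 3·3 = -9 - 9 = -18
j: 3·1 - 4·3 = 3 - 12 = -9
k: 4·3 - (-3)·1 = 12 - (-3) = 15
u × v = (-18, -9, 15)
|u × v| = √((-18)² + (-9)² + 15²) = √630 ≈ 25.0998

25.100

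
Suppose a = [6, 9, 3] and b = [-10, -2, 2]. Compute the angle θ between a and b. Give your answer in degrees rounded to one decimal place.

a · b = 6·(-10) + 9·(-2) + 3·2 = -60 - 18 + 6 = -72
|a|² = 36 + 81 + 9 = 126,  |a| = √126 ≈ 11.224972
|b|² = 100 + 4 + 4 = 108,  |b| = √108 ≈ 10.392305
cos θ = -72 / (11.224972 · 10.392305) ≈ -0.61721
θ = arccos(-0.61721) ≈ 128.1°

128.1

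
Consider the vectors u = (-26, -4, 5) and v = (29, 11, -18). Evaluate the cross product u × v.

(17, -323, -170)

i: (-4)·(-18) - 5·11 = 72 - 55 = 17
j: 5·29 - (-26)·(-18) = 145 - 468 = -323
k: (-26)·11 - (-4)·29 = -286 - (-116) = -170
u × v = (17, -323, -170)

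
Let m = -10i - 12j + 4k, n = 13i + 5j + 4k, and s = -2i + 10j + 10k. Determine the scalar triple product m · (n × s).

n × s:
i: 5·10 - 4·10 = 50 - 40 = 10
j: 4·(-2) - 13·10 = -8 - 130 = -138
k: 13·10 - 5·(-2) = 130 - (-10) = 140
n × s = (10, -138, 140)
m · (n × s) = (-10)·10 + (-12)·(-138) + 4·140 = -100 + 1656 + 560 = 2116

2116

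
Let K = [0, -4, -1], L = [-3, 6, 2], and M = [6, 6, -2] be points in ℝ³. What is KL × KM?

(-40, 15, -90)

KL = (-3, 10, 3)
KM = (6, 10, -1)
i: 10·(-1) - 3·10 = -10 - 30 = -40
j: 3·6 - (-3)·(-1) = 18 - 3 = 15
k: (-3)·10 - 10·6 = -30 - 60 = -90
KL × KM = (-40, 15, -90)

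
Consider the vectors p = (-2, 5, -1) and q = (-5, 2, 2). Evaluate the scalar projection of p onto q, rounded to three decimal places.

3.133

p · q = (-2)·(-5) + 5·2 + (-1)·2 = 10 + 10 - 2 = 18
|q| = √(25 + 4 + 4) = √33 ≈ 5.7446
comp_q p = 18 / √33 ≈ 3.133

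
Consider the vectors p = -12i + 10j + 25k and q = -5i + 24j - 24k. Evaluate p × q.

(-840, -413, -238)

i: 10·(-24) - 25·24 = -240 - 600 = -840
j: 25·(-5) - (-12)·(-24) = -125 - 288 = -413
k: (-12)·24 - 10·(-5) = -288 - (-50) = -238
p × q = (-840, -413, -238)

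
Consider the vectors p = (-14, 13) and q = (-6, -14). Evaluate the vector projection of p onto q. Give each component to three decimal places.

(2.534, 5.914)

p · q = (-14)·(-6) + 13·(-14) = 84 - 182 = -98
|q|² = 36 + 196 = 232
proj_q p = (-98/232) · (-6, -14) ≈ (2.534, 5.914)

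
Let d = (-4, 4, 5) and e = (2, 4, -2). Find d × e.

(-28, 2, -24)

i: 4·(-2) - 5·4 = -8 - 20 = -28
j: 5·2 - (-4)·(-2) = 10 - 8 = 2
k: (-4)·4 - 4·2 = -16 - 8 = -24
d × e = (-28, 2, -24)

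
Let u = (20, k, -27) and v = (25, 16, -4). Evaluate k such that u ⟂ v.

-38

u · v = 20·25 + k·16 + (-27)·(-4) = 608 + 16k
Set equal to 0: 16k = -608, so k = -38.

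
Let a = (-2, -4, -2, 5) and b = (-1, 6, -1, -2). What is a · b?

-30

a · b = (-2)·(-1) + (-4)·6 + (-2)·(-1) + 5·(-2) = 2 - 24 + 2 - 10 = -30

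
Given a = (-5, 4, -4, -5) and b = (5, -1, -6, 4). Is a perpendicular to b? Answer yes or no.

a · b = (-5)·5 + 4·(-1) + (-4)·(-6) + (-5)·4 = -25 - 4 + 24 - 20 = -25
Nonzero, so the vectors are not orthogonal.

no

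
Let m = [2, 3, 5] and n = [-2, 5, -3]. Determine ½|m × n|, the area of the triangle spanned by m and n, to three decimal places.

18.894

i: 3·(-3) - 5·5 = -9 - 25 = -34
j: 5·(-2) - 2·(-3) = -10 - (-6) = -4
k: 2·5 - 3·(-2) = 10 - (-6) = 16
m × n = (-34, -4, 16)
|m × n| = √((-34)² + (-4)² + 16²) = √1428 ≈ 37.7889
area = ½ · 37.7889 ≈ 18.894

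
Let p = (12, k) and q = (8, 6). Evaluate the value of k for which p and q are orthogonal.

p · q = 12·8 + k·6 = 96 + 6k
Set equal to 0: 6k = -96, so k = -16.

-16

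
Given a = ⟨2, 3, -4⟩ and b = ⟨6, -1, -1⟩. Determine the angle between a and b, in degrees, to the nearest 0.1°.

a · b = 2·6 + 3·(-1) + (-4)·(-1) = 12 - 3 + 4 = 13
|a|² = 4 + 9 + 16 = 29,  |a| = √29 ≈ 5.385165
|b|² = 36 + 1 + 1 = 38,  |b| = √38 ≈ 6.164414
cos θ = 13 / (5.385165 · 6.164414) ≈ 0.39161
θ = arccos(0.39161) ≈ 66.9°

66.9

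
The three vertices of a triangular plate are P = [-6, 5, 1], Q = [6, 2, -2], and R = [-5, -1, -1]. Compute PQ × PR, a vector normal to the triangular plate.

PQ = (12, -3, -3)
PR = (1, -6, -2)
i: (-3)·(-2) - (-3)·(-6) = 6 - 18 = -12
j: (-3)·1 - 12·(-2) = -3 - (-24) = 21
k: 12·(-6) - (-3)·1 = -72 - (-3) = -69
PQ × PR = (-12, 21, -69)

(-12, 21, -69)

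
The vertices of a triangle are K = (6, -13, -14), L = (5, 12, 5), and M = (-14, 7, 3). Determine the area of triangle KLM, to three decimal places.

KL = (-1, 25, 19),  KM = (-20, 20, 17)
i: 25·17 - 19·20 = 425 - 380 = 45
j: 19·(-20) - (-1)·17 = -380 - (-17) = -363
k: (-1)·20 - 25·(-20) = -20 - (-500) = 480
KL × KM = (45, -363, 480)
|KL × KM| = √364194 ≈ 603.4849
area = ½ · 603.4849 ≈ 301.742

301.742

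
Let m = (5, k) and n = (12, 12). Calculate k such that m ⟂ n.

-5

m · n = 5·12 + k·12 = 60 + 12k
Set equal to 0: 12k = -60, so k = -5.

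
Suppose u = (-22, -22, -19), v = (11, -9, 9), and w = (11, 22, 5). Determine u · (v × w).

-2101

v × w:
i: (-9)·5 - 9·22 = -45 - 198 = -243
j: 9·11 - 11·5 = 99 - 55 = 44
k: 11·22 - (-9)·11 = 242 - (-99) = 341
v × w = (-243, 44, 341)
u · (v × w) = (-22)·(-243) + (-22)·44 + (-19)·341 = 5346 - 968 - 6479 = -2101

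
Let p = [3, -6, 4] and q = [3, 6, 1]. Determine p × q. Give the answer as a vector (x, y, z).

i: (-6)·1 - 4·6 = -6 - 24 = -30
j: 4·3 - 3·1 = 12 - 3 = 9
k: 3·6 - (-6)·3 = 18 - (-18) = 36
p × q = (-30, 9, 36)

(-30, 9, 36)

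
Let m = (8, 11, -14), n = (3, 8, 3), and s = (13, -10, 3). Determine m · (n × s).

2638

n × s:
i: 8·3 - 3·(-10) = 24 - (-30) = 54
j: 3·13 - 3·3 = 39 - 9 = 30
k: 3·(-10) - 8·13 = -30 - 104 = -134
n × s = (54, 30, -134)
m · (n × s) = 8·54 + 11·30 + (-14)·(-134) = 432 + 330 + 1876 = 2638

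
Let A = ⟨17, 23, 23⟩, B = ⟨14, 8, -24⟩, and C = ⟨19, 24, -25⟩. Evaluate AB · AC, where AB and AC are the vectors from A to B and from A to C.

2235

AB = B − A = (-3, -15, -47)
AC = C − A = (2, 1, -48)
AB · AC = (-3)·2 + (-15)·1 + (-47)·(-48) = -6 - 15 + 2256 = 2235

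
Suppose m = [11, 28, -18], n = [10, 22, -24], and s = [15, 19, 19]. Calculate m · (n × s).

n × s:
i: 22·19 - (-24)·19 = 418 - (-456) = 874
j: (-24)·15 - 10·19 = -360 - 190 = -550
k: 10·19 - 22·15 = 190 - 330 = -140
n × s = (874, -550, -140)
m · (n × s) = 11·874 + 28·(-550) + (-18)·(-140) = 9614 - 15400 + 2520 = -3266

-3266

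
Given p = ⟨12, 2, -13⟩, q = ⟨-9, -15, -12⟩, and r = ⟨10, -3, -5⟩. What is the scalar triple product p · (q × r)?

q × r:
i: (-15)·(-5) - (-12)·(-3) = 75 - 36 = 39
j: (-12)·10 - (-9)·(-5) = -120 - 45 = -165
k: (-9)·(-3) - (-15)·10 = 27 - (-150) = 177
q × r = (39, -165, 177)
p · (q × r) = 12·39 + 2·(-165) + (-13)·177 = 468 - 330 - 2301 = -2163

-2163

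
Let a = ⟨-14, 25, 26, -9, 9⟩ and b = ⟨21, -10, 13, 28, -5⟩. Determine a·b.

-503

a · b = (-14)·21 + 25·(-10) + 26·13 + (-9)·28 + 9·(-5) = -294 - 250 + 338 - 252 - 45 = -503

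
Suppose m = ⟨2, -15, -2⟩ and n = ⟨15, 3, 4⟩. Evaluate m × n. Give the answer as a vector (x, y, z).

i: (-15)·4 - (-2)·3 = -60 - (-6) = -54
j: (-2)·15 - 2·4 = -30 - 8 = -38
k: 2·3 - (-15)·15 = 6 - (-225) = 231
m × n = (-54, -38, 231)

(-54, -38, 231)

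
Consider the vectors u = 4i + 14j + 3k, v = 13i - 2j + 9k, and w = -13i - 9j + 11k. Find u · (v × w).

v × w:
i: (-2)·11 - 9·(-9) = -22 - (-81) = 59
j: 9·(-13) - 13·11 = -117 - 143 = -260
k: 13·(-9) - (-2)·(-13) = -117 - 26 = -143
v × w = (59, -260, -143)
u · (v × w) = 4·59 + 14·(-260) + 3·(-143) = 236 - 3640 - 429 = -3833

-3833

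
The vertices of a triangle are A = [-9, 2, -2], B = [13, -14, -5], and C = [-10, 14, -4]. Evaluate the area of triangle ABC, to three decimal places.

130.707

AB = (22, -16, -3),  AC = (-1, 12, -2)
i: (-16)·(-2) - (-3)·12 = 32 - (-36) = 68
j: (-3)·(-1) - 22·(-2) = 3 - (-44) = 47
k: 22·12 - (-16)·(-1) = 264 - 16 = 248
AB × AC = (68, 47, 248)
|AB × AC| = √68337 ≈ 261.4135
area = ½ · 261.4135 ≈ 130.707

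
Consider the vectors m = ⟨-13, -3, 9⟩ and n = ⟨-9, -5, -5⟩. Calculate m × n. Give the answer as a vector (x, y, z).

i: (-3)·(-5) - 9·(-5) = 15 - (-45) = 60
j: 9·(-9) - (-13)·(-5) = -81 - 65 = -146
k: (-13)·(-5) - (-3)·(-9) = 65 - 27 = 38
m × n = (60, -146, 38)

(60, -146, 38)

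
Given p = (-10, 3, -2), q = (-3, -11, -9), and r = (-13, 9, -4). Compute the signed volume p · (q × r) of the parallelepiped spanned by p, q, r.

-595

q × r:
i: (-11)·(-4) - (-9)·9 = 44 - (-81) = 125
j: (-9)·(-13) - (-3)·(-4) = 117 - 12 = 105
k: (-3)·9 - (-11)·(-13) = -27 - 143 = -170
q × r = (125, 105, -170)
p · (q × r) = (-10)·125 + 3·105 + (-2)·(-170) = -1250 + 315 + 340 = -595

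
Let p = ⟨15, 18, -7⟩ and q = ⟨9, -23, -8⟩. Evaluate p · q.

p · q = 15·9 + 18·(-23) + (-7)·(-8) = 135 - 414 + 56 = -223

-223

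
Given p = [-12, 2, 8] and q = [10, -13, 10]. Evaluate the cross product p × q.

i: 2·10 - 8·(-13) = 20 - (-104) = 124
j: 8·10 - (-12)·10 = 80 - (-120) = 200
k: (-12)·(-13) - 2·10 = 156 - 20 = 136
p × q = (124, 200, 136)

(124, 200, 136)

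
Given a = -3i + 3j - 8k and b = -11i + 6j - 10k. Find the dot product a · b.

131

a · b = (-3)·(-11) + 3·6 + (-8)·(-10) = 33 + 18 + 80 = 131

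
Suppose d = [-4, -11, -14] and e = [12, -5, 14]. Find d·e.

-189

d · e = (-4)·12 + (-11)·(-5) + (-14)·14 = -48 + 55 - 196 = -189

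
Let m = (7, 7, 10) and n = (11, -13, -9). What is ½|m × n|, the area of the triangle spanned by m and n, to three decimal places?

i: 7·(-9) - 10·(-13) = -63 - (-130) = 67
j: 10·11 - 7·(-9) = 110 - (-63) = 173
k: 7·(-13) - 7·11 = -91 - 77 = -168
m × n = (67, 173, -168)
|m × n| = √(67² + 173² + (-168)²) = √62642 ≈ 250.2838
area = ½ · 250.2838 ≈ 125.142

125.142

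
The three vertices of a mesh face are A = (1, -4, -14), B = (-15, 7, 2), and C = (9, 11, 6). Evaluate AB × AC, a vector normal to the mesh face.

AB = (-16, 11, 16)
AC = (8, 15, 20)
i: 11·20 - 16·15 = 220 - 240 = -20
j: 16·8 - (-16)·20 = 128 - (-320) = 448
k: (-16)·15 - 11·8 = -240 - 88 = -328
AB × AC = (-20, 448, -328)

(-20, 448, -328)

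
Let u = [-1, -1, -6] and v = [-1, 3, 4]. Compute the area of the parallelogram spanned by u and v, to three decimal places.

17.664

i: (-1)·4 - (-6)·3 = -4 - (-18) = 14
j: (-6)·(-1) - (-1)·4 = 6 - (-4) = 10
k: (-1)·3 - (-1)·(-1) = -3 - 1 = -4
u × v = (14, 10, -4)
|u × v| = √(14² + 10² + (-4)²) = √312 ≈ 17.6635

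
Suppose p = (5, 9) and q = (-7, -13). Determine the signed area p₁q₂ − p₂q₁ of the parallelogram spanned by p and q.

5·(-13) - 9·(-7) = -65 - (-63) = -2

-2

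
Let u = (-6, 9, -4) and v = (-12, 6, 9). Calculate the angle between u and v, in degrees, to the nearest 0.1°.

61.1

u · v = (-6)·(-12) + 9·6 + (-4)·9 = 72 + 54 - 36 = 90
|u|² = 36 + 81 + 16 = 133,  |u| = √133 ≈ 11.532563
|v|² = 144 + 36 + 81 = 261,  |v| = √261 ≈ 16.155494
cos θ = 90 / (11.532563 · 16.155494) ≈ 0.48305
θ = arccos(0.48305) ≈ 61.1°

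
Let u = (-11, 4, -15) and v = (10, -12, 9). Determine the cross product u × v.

(-144, -51, 92)

i: 4·9 - (-15)·(-12) = 36 - 180 = -144
j: (-15)·10 - (-11)·9 = -150 - (-99) = -51
k: (-11)·(-12) - 4·10 = 132 - 40 = 92
u × v = (-144, -51, 92)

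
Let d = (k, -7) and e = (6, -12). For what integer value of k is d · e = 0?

d · e = k·6 + (-7)·(-12) = 84 + 6k
Set equal to 0: 6k = -84, so k = -14.

-14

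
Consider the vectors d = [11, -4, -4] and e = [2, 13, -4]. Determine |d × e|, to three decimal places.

i: (-4)·(-4) - (-4)·13 = 16 - (-52) = 68
j: (-4)·2 - 11·(-4) = -8 - (-44) = 36
k: 11·13 - (-4)·2 = 143 - (-8) = 151
d × e = (68, 36, 151)
|d × e| = √(68² + 36² + 151²) = √28721 ≈ 169.4727

169.473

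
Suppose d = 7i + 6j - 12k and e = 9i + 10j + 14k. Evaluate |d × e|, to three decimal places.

290.358

i: 6·14 - (-12)·10 = 84 - (-120) = 204
j: (-12)·9 - 7·14 = -108 - 98 = -206
k: 7·10 - 6·9 = 70 - 54 = 16
d × e = (204, -206, 16)
|d × e| = √(204² + (-206)² + 16²) = √84308 ≈ 290.3584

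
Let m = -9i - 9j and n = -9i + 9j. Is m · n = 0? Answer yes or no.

m · n = (-9)·(-9) + (-9)·9 = 81 - 81 = 0
Zero, so the vectors are orthogonal.

yes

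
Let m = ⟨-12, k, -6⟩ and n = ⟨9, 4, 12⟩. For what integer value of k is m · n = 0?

m · n = (-12)·9 + k·4 + (-6)·12 = -180 + 4k
Set equal to 0: 4k = 180, so k = 45.

45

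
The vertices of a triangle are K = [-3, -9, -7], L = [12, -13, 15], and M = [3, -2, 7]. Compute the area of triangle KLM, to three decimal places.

KL = (15, -4, 22),  KM = (6, 7, 14)
i: (-4)·14 - 22·7 = -56 - 154 = -210
j: 22·6 - 15·14 = 132 - 210 = -78
k: 15·7 - (-4)·6 = 105 - (-24) = 129
KL × KM = (-210, -78, 129)
|KL × KM| = √66825 ≈ 258.5053
area = ½ · 258.5053 ≈ 129.253

129.253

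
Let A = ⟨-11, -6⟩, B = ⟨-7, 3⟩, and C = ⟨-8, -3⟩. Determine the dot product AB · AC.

AB = B − A = (4, 9)
AC = C − A = (3, 3)
AB · AC = 4·3 + 9·3 = 12 + 27 = 39

39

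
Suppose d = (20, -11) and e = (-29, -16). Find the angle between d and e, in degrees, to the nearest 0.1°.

122.3

d · e = 20·(-29) + (-11)·(-16) = -580 + 176 = -404
|d|² = 400 + 121 = 521,  |d| = √521 ≈ 22.825424
|e|² = 841 + 256 = 1097,  |e| = √1097 ≈ 33.120990
cos θ = -404 / (22.825424 · 33.120990) ≈ -0.53439
θ = arccos(-0.53439) ≈ 122.3°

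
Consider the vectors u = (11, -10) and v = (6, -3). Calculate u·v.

96

u · v = 11·6 + (-10)·(-3) = 66 + 30 = 96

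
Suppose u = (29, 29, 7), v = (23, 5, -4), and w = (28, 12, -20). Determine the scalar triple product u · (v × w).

9536

v × w:
i: 5·(-20) - (-4)·12 = -100 - (-48) = -52
j: (-4)·28 - 23·(-20) = -112 - (-460) = 348
k: 23·12 - 5·28 = 276 - 140 = 136
v × w = (-52, 348, 136)
u · (v × w) = 29·(-52) + 29·348 + 7·136 = -1508 + 10092 + 952 = 9536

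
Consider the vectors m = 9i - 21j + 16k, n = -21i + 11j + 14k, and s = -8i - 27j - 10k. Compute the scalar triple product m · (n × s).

n × s:
i: 11·(-10) - 14·(-27) = -110 - (-378) = 268
j: 14·(-8) - (-21)·(-10) = -112 - 210 = -322
k: (-21)·(-27) - 11·(-8) = 567 - (-88) = 655
n × s = (268, -322, 655)
m · (n × s) = 9·268 + (-21)·(-322) + 16·655 = 2412 + 6762 + 10480 = 19654

19654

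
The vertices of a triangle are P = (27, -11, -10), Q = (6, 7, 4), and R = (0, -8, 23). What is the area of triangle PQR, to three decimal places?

PQ = (-21, 18, 14),  PR = (-27, 3, 33)
i: 18·33 - 14·3 = 594 - 42 = 552
j: 14·(-27) - (-21)·33 = -378 - (-693) = 315
k: (-21)·3 - 18·(-27) = -63 - (-486) = 423
PQ × PR = (552, 315, 423)
|PQ × PR| = √582858 ≈ 763.4514
area = ½ · 763.4514 ≈ 381.726

381.726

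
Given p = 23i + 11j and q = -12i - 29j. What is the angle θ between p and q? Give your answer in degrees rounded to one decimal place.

p · q = 23·(-12) + 11·(-29) = -276 - 319 = -595
|p|² = 529 + 121 = 650,  |p| = √650 ≈ 25.495098
|q|² = 144 + 841 = 985,  |q| = √985 ≈ 31.384710
cos θ = -595 / (25.495098 · 31.384710) ≈ -0.74360
θ = arccos(-0.74360) ≈ 138.0°

138.0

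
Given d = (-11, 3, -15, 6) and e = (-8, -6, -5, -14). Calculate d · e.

61

d · e = (-11)·(-8) + 3·(-6) + (-15)·(-5) + 6·(-14) = 88 - 18 + 75 - 84 = 61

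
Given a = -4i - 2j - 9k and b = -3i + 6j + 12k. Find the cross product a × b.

(30, 75, -30)

i: (-2)·12 - (-9)·6 = -24 - (-54) = 30
j: (-9)·(-3) - (-4)·12 = 27 - (-48) = 75
k: (-4)·6 - (-2)·(-3) = -24 - 6 = -30
a × b = (30, 75, -30)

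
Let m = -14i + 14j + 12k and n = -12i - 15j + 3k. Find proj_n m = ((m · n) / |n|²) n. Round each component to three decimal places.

(0.190, 0.238, -0.048)

m · n = (-14)·(-12) + 14·(-15) + 12·3 = 168 - 210 + 36 = -6
|n|² = 144 + 225 + 9 = 378
proj_n m = (-6/378) · (-12, -15, 3) ≈ (0.190, 0.238, -0.048)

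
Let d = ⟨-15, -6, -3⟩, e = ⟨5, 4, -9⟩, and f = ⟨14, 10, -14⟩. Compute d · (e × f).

-156

e × f:
i: 4·(-14) - (-9)·10 = -56 - (-90) = 34
j: (-9)·14 - 5·(-14) = -126 - (-70) = -56
k: 5·10 - 4·14 = 50 - 56 = -6
e × f = (34, -56, -6)
d · (e × f) = (-15)·34 + (-6)·(-56) + (-3)·(-6) = -510 + 336 + 18 = -156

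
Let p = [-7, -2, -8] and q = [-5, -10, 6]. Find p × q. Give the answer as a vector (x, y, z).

i: (-2)·6 - (-8)·(-10) = -12 - 80 = -92
j: (-8)·(-5) - (-7)·6 = 40 - (-42) = 82
k: (-7)·(-10) - (-2)·(-5) = 70 - 10 = 60
p × q = (-92, 82, 60)

(-92, 82, 60)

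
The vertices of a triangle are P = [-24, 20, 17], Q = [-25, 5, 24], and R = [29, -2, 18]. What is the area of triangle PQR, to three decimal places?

454.201

PQ = (-1, -15, 7),  PR = (53, -22, 1)
i: (-15)·1 - 7·(-22) = -15 - (-154) = 139
j: 7·53 - (-1)·1 = 371 - (-1) = 372
k: (-1)·(-22) - (-15)·53 = 22 - (-795) = 817
PQ × PR = (139, 372, 817)
|PQ × PR| = √825194 ≈ 908.4019
area = ½ · 908.4019 ≈ 454.201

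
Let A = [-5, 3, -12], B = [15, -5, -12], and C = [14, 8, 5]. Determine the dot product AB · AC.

AB = B − A = (20, -8, 0)
AC = C − A = (19, 5, 17)
AB · AC = 20·19 + (-8)·5 + 0·17 = 380 - 40 + 0 = 340

340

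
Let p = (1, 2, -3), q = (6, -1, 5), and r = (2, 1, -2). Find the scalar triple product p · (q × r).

17

q × r:
i: (-1)·(-2) - 5·1 = 2 - 5 = -3
j: 5·2 - 6·(-2) = 10 - (-12) = 22
k: 6·1 - (-1)·2 = 6 - (-2) = 8
q × r = (-3, 22, 8)
p · (q × r) = 1·(-3) + 2·22 + (-3)·8 = -3 + 44 - 24 = 17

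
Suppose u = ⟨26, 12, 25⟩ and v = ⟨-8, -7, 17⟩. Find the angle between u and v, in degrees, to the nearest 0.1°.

u · v = 26·(-8) + 12·(-7) + 25·17 = -208 - 84 + 425 = 133
|u|² = 676 + 144 + 625 = 1445,  |u| = √1445 ≈ 38.013156
|v|² = 64 + 49 + 289 = 402,  |v| = √402 ≈ 20.049938
cos θ = 133 / (38.013156 · 20.049938) ≈ 0.17450
θ = arccos(0.17450) ≈ 80.0°

80.0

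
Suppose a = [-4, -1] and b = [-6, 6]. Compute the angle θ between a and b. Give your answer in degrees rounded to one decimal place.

a · b = (-4)·(-6) + (-1)·6 = 24 - 6 = 18
|a|² = 16 + 1 = 17,  |a| = √17 ≈ 4.123106
|b|² = 36 + 36 = 72,  |b| = √72 ≈ 8.485281
cos θ = 18 / (4.123106 · 8.485281) ≈ 0.51450
θ = arccos(0.51450) ≈ 59.0°

59.0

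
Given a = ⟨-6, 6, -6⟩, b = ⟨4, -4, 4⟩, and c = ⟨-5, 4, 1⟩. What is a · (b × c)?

0

b × c:
i: (-4)·1 - 4·4 = -4 - 16 = -20
j: 4·(-5) - 4·1 = -20 - 4 = -24
k: 4·4 - (-4)·(-5) = 16 - 20 = -4
b × c = (-20, -24, -4)
a · (b × c) = (-6)·(-20) + 6·(-24) + (-6)·(-4) = 120 - 144 + 24 = 0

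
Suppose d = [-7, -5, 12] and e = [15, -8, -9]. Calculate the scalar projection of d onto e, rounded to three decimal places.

-8.994

d · e = (-7)·15 + (-5)·(-8) + 12·(-9) = -105 + 40 - 108 = -173
|e| = √(225 + 64 + 81) = √370 ≈ 19.2354
comp_e d = -173 / √370 ≈ -8.994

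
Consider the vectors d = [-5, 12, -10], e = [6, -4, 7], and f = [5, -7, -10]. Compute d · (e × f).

e × f:
i: (-4)·(-10) - 7·(-7) = 40 - (-49) = 89
j: 7·5 - 6·(-10) = 35 - (-60) = 95
k: 6·(-7) - (-4)·5 = -42 - (-20) = -22
e × f = (89, 95, -22)
d · (e × f) = (-5)·89 + 12·95 + (-10)·(-22) = -445 + 1140 + 220 = 915

915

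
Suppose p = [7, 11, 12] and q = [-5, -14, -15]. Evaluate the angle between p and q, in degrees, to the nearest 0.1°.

170.4

p · q = 7·(-5) + 11·(-14) + 12·(-15) = -35 - 154 - 180 = -369
|p|² = 49 + 121 + 144 = 314,  |p| = √314 ≈ 17.720045
|q|² = 25 + 196 + 225 = 446,  |q| = √446 ≈ 21.118712
cos θ = -369 / (17.720045 · 21.118712) ≈ -0.98604
θ = arccos(-0.98604) ≈ 170.4°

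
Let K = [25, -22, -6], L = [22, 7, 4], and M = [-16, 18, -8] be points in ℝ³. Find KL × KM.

(-458, -416, 1069)

KL = (-3, 29, 10)
KM = (-41, 40, -2)
i: 29·(-2) - 10·40 = -58 - 400 = -458
j: 10·(-41) - (-3)·(-2) = -410 - 6 = -416
k: (-3)·40 - 29·(-41) = -120 - (-1189) = 1069
KL × KM = (-458, -416, 1069)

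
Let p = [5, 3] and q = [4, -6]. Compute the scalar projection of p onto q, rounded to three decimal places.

p · q = 5·4 + 3·(-6) = 20 - 18 = 2
|q| = √(16 + 36) = √52 ≈ 7.2111
comp_q p = 2 / √52 ≈ 0.277

0.277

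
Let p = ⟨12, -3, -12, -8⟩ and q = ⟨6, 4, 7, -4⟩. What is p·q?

8

p · q = 12·6 + (-3)·4 + (-12)·7 + (-8)·(-4) = 72 - 12 - 84 + 32 = 8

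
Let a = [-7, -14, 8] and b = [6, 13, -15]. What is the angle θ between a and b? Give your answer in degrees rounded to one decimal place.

a · b = (-7)·6 + (-14)·13 + 8·(-15) = -42 - 182 - 120 = -344
|a|² = 49 + 196 + 64 = 309,  |a| = √309 ≈ 17.578396
|b|² = 36 + 169 + 225 = 430,  |b| = √430 ≈ 20.736441
cos θ = -344 / (17.578396 · 20.736441) ≈ -0.94372
θ = arccos(-0.94372) ≈ 160.7°

160.7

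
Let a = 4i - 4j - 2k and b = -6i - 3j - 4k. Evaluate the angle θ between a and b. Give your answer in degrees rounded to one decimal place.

94.9

a · b = 4·(-6) + (-4)·(-3) + (-2)·(-4) = -24 + 12 + 8 = -4
|a|² = 16 + 16 + 4 = 36,  |a| = √36 ≈ 6.000000
|b|² = 36 + 9 + 16 = 61,  |b| = √61 ≈ 7.810250
cos θ = -4 / (6.000000 · 7.810250) ≈ -0.08536
θ = arccos(-0.08536) ≈ 94.9°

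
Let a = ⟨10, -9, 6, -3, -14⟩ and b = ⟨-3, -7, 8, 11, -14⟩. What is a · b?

a · b = 10·(-3) + (-9)·(-7) + 6·8 + (-3)·11 + (-14)·(-14) = -30 + 63 + 48 - 33 + 196 = 244

244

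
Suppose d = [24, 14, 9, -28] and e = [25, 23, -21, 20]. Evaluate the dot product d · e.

d · e = 24·25 + 14·23 + 9·(-21) + (-28)·20 = 600 + 322 - 189 - 560 = 173

173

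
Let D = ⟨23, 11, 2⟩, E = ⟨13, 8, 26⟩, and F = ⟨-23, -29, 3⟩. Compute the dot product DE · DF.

DE = E − D = (-10, -3, 24)
DF = F − D = (-46, -40, 1)
DE · DF = (-10)·(-46) + (-3)·(-40) + 24·1 = 460 + 120 + 24 = 604

604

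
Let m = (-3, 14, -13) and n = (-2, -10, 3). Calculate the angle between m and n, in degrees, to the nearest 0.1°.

m · n = (-3)·(-2) + 14·(-10) + (-13)·3 = 6 - 140 - 39 = -173
|m|² = 9 + 196 + 169 = 374,  |m| = √374 ≈ 19.339080
|n|² = 4 + 100 + 9 = 113,  |n| = √113 ≈ 10.630146
cos θ = -173 / (19.339080 · 10.630146) ≈ -0.84153
θ = arccos(-0.84153) ≈ 147.3°

147.3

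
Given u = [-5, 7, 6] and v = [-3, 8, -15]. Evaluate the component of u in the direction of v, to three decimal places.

u · v = (-5)·(-3) + 7·8 + 6·(-15) = 15 + 56 - 90 = -19
|v| = √(9 + 64 + 225) = √298 ≈ 17.2627
comp_v u = -19 / √298 ≈ -1.101

-1.101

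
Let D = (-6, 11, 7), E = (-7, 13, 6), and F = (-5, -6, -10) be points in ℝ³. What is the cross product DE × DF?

DE = (-1, 2, -1)
DF = (1, -17, -17)
i: 2·(-17) - (-1)·(-17) = -34 - 17 = -51
j: (-1)·1 - (-1)·(-17) = -1 - 17 = -18
k: (-1)·(-17) - 2·1 = 17 - 2 = 15
DE × DF = (-51, -18, 15)

(-51, -18, 15)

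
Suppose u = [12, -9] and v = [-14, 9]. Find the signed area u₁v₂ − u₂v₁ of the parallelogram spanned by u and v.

-18

12·9 - (-9)·(-14) = 108 - 126 = -18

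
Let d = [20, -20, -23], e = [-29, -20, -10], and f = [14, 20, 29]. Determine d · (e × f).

-14720

e × f:
i: (-20)·29 - (-10)·20 = -580 - (-200) = -380
j: (-10)·14 - (-29)·29 = -140 - (-841) = 701
k: (-29)·20 - (-20)·14 = -580 - (-280) = -300
e × f = (-380, 701, -300)
d · (e × f) = 20·(-380) + (-20)·701 + (-23)·(-300) = -7600 - 14020 + 6900 = -14720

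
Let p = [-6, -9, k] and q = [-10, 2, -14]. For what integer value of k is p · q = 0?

3

p · q = (-6)·(-10) + (-9)·2 + k·(-14) = 42 - 14k
Set equal to 0: -14k = -42, so k = 3.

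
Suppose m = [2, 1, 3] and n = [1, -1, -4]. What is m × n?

i: 1·(-4) - 3·(-1) = -4 - (-3) = -1
j: 3·1 - 2·(-4) = 3 - (-8) = 11
k: 2·(-1) - 1·1 = -2 - 1 = -3
m × n = (-1, 11, -3)

(-1, 11, -3)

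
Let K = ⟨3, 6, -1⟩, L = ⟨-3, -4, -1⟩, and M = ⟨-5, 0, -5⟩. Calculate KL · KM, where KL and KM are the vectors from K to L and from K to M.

108

KL = L − K = (-6, -10, 0)
KM = M − K = (-8, -6, -4)
KL · KM = (-6)·(-8) + (-10)·(-6) + 0·(-4) = 48 + 60 + 0 = 108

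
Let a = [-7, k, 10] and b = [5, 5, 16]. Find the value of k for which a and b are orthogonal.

-25

a · b = (-7)·5 + k·5 + 10·16 = 125 + 5k
Set equal to 0: 5k = -125, so k = -25.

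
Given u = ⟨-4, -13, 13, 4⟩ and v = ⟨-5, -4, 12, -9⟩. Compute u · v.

u · v = (-4)·(-5) + (-13)·(-4) + 13·12 + 4·(-9) = 20 + 52 + 156 - 36 = 192

192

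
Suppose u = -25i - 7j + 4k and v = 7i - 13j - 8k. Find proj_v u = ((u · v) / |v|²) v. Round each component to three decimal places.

(-2.879, 5.348, 3.291)

u · v = (-25)·7 + (-7)·(-13) + 4·(-8) = -175 + 91 - 32 = -116
|v|² = 49 + 169 + 64 = 282
proj_v u = (-116/282) · (7, -13, -8) ≈ (-2.879, 5.348, 3.291)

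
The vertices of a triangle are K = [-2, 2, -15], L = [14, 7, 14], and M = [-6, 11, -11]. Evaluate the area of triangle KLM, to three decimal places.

171.302

KL = (16, 5, 29),  KM = (-4, 9, 4)
i: 5·4 - 29·9 = 20 - 261 = -241
j: 29·(-4) - 16·4 = -116 - 64 = -180
k: 16·9 - 5·(-4) = 144 - (-20) = 164
KL × KM = (-241, -180, 164)
|KL × KM| = √117377 ≈ 342.6033
area = ½ · 342.6033 ≈ 171.302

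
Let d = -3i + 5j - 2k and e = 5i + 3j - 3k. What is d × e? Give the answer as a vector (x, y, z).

i: 5·(-3) - (-2)·3 = -15 - (-6) = -9
j: (-2)·5 - (-3)·(-3) = -10 - 9 = -19
k: (-3)·3 - 5·5 = -9 - 25 = -34
d × e = (-9, -19, -34)

(-9, -19, -34)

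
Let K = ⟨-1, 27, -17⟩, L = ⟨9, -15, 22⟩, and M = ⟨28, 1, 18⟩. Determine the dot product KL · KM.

KL = L − K = (10, -42, 39)
KM = M − K = (29, -26, 35)
KL · KM = 10·29 + (-42)·(-26) + 39·35 = 290 + 1092 + 1365 = 2747

2747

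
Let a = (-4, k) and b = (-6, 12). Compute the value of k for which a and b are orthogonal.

a · b = (-4)·(-6) + k·12 = 24 + 12k
Set equal to 0: 12k = -24, so k = -2.

-2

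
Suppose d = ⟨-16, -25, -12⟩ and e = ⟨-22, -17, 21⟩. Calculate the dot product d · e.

d · e = (-16)·(-22) + (-25)·(-17) + (-12)·21 = 352 + 425 - 252 = 525

525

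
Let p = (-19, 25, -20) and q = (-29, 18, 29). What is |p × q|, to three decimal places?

i: 25·29 - (-20)·18 = 725 - (-360) = 1085
j: (-20)·(-29) - (-19)·29 = 580 - (-551) = 1131
k: (-19)·18 - 25·(-29) = -342 - (-725) = 383
p × q = (1085, 1131, 383)
|p × q| = √(1085² + 1131² + 383²) = √2603075 ≈ 1613.4048

1613.405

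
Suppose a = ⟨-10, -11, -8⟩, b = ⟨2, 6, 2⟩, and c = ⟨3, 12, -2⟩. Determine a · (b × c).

202

b × c:
i: 6·(-2) - 2·12 = -12 - 24 = -36
j: 2·3 - 2·(-2) = 6 - (-4) = 10
k: 2·12 - 6·3 = 24 - 18 = 6
b × c = (-36, 10, 6)
a · (b × c) = (-10)·(-36) + (-11)·10 + (-8)·6 = 360 - 110 - 48 = 202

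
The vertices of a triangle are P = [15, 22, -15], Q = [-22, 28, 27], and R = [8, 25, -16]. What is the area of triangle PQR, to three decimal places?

181.484

PQ = (-37, 6, 42),  PR = (-7, 3, -1)
i: 6·(-1) - 42·3 = -6 - 126 = -132
j: 42·(-7) - (-37)·(-1) = -294 - 37 = -331
k: (-37)·3 - 6·(-7) = -111 - (-42) = -69
PQ × PR = (-132, -331, -69)
|PQ × PR| = √131746 ≈ 362.9683
area = ½ · 362.9683 ≈ 181.484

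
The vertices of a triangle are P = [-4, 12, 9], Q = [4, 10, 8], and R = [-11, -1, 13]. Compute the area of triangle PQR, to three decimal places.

61.217

PQ = (8, -2, -1),  PR = (-7, -13, 4)
i: (-2)·4 - (-1)·(-13) = -8 - 13 = -21
j: (-1)·(-7) - 8·4 = 7 - 32 = -25
k: 8·(-13) - (-2)·(-7) = -104 - 14 = -118
PQ × PR = (-21, -25, -118)
|PQ × PR| = √14990 ≈ 122.4337
area = ½ · 122.4337 ≈ 61.217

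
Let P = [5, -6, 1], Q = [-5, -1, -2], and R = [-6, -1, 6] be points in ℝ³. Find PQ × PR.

(40, 83, 5)

PQ = (-10, 5, -3)
PR = (-11, 5, 5)
i: 5·5 - (-3)·5 = 25 - (-15) = 40
j: (-3)·(-11) - (-10)·5 = 33 - (-50) = 83
k: (-10)·5 - 5·(-11) = -50 - (-55) = 5
PQ × PR = (40, 83, 5)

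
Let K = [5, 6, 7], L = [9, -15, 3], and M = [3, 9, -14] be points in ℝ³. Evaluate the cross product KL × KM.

(453, 92, -30)

KL = (4, -21, -4)
KM = (-2, 3, -21)
i: (-21)·(-21) - (-4)·3 = 441 - (-12) = 453
j: (-4)·(-2) - 4·(-21) = 8 - (-84) = 92
k: 4·3 - (-21)·(-2) = 12 - 42 = -30
KL × KM = (453, 92, -30)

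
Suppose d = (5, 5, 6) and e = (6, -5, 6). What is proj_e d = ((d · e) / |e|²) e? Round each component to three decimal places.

d · e = 5·6 + 5·(-5) + 6·6 = 30 - 25 + 36 = 41
|e|² = 36 + 25 + 36 = 97
proj_e d = (41/97) · (6, -5, 6) ≈ (2.536, -2.113, 2.536)

(2.536, -2.113, 2.536)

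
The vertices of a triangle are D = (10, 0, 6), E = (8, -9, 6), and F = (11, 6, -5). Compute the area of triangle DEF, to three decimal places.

DE = (-2, -9, 0),  DF = (1, 6, -11)
i: (-9)·(-11) - 0·6 = 99 - 0 = 99
j: 0·1 - (-2)·(-11) = 0 - 22 = -22
k: (-2)·6 - (-9)·1 = -12 - (-9) = -3
DE × DF = (99, -22, -3)
|DE × DF| = √10294 ≈ 101.4594
area = ½ · 101.4594 ≈ 50.730

50.730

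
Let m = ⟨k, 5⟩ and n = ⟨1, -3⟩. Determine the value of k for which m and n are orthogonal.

15

m · n = k·1 + 5·(-3) = -15 + 1k
Set equal to 0: 1k = 15, so k = 15.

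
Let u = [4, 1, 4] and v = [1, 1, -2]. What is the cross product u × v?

i: 1·(-2) - 4·1 = -2 - 4 = -6
j: 4·1 - 4·(-2) = 4 - (-8) = 12
k: 4·1 - 1·1 = 4 - 1 = 3
u × v = (-6, 12, 3)

(-6, 12, 3)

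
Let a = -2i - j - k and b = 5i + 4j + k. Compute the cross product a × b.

(3, -3, -3)

i: (-1)·1 - (-1)·4 = -1 - (-4) = 3
j: (-1)·5 - (-2)·1 = -5 - (-2) = -3
k: (-2)·4 - (-1)·5 = -8 - (-5) = -3
a × b = (3, -3, -3)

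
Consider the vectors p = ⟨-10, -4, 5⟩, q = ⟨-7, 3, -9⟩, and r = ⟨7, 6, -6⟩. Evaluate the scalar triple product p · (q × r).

q × r:
i: 3·(-6) - (-9)·6 = -18 - (-54) = 36
j: (-9)·7 - (-7)·(-6) = -63 - 42 = -105
k: (-7)·6 - 3·7 = -42 - 21 = -63
q × r = (36, -105, -63)
p · (q × r) = (-10)·36 + (-4)·(-105) + 5·(-63) = -360 + 420 - 315 = -255

-255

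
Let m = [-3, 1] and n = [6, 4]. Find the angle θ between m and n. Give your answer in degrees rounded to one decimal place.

127.9

m · n = (-3)·6 + 1·4 = -18 + 4 = -14
|m|² = 9 + 1 = 10,  |m| = √10 ≈ 3.162278
|n|² = 36 + 16 = 52,  |n| = √52 ≈ 7.211103
cos θ = -14 / (3.162278 · 7.211103) ≈ -0.61394
θ = arccos(-0.61394) ≈ 127.9°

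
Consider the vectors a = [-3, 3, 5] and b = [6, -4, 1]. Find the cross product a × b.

i: 3·1 - 5·(-4) = 3 - (-20) = 23
j: 5·6 - (-3)·1 = 30 - (-3) = 33
k: (-3)·(-4) - 3·6 = 12 - 18 = -6
a × b = (23, 33, -6)

(23, 33, -6)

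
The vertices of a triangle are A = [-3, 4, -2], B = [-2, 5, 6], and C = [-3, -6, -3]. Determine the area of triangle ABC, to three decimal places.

AB = (1, 1, 8),  AC = (0, -10, -1)
i: 1·(-1) - 8·(-10) = -1 - (-80) = 79
j: 8·0 - 1·(-1) = 0 - (-1) = 1
k: 1·(-10) - 1·0 = -10 - 0 = -10
AB × AC = (79, 1, -10)
|AB × AC| = √6342 ≈ 79.6367
area = ½ · 79.6367 ≈ 39.818

39.818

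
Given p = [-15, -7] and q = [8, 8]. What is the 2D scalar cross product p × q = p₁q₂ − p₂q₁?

-64

(-15)·8 - (-7)·8 = -120 - (-56) = -64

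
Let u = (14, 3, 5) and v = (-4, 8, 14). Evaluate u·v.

u · v = 14·(-4) + 3·8 + 5·14 = -56 + 24 + 70 = 38

38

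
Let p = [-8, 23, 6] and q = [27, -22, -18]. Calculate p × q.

i: 23·(-18) - 6·(-22) = -414 - (-132) = -282
j: 6·27 - (-8)·(-18) = 162 - 144 = 18
k: (-8)·(-22) - 23·27 = 176 - 621 = -445
p × q = (-282, 18, -445)

(-282, 18, -445)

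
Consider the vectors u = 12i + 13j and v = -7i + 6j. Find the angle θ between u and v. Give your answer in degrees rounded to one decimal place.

u · v = 12·(-7) + 13·6 = -84 + 78 = -6
|u|² = 144 + 169 = 313,  |u| = √313 ≈ 17.691806
|v|² = 49 + 36 = 85,  |v| = √85 ≈ 9.219544
cos θ = -6 / (17.691806 · 9.219544) ≈ -0.03678
θ = arccos(-0.03678) ≈ 92.1°

92.1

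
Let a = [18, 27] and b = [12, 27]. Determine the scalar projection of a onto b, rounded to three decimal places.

31.983

a · b = 18·12 + 27·27 = 216 + 729 = 945
|b| = √(144 + 729) = √873 ≈ 29.5466
comp_b a = 945 / √873 ≈ 31.983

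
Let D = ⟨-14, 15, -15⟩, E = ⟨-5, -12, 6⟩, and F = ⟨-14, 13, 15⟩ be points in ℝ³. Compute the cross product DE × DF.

(-768, -270, -18)

DE = (9, -27, 21)
DF = (0, -2, 30)
i: (-27)·30 - 21·(-2) = -810 - (-42) = -768
j: 21·0 - 9·30 = 0 - 270 = -270
k: 9·(-2) - (-27)·0 = -18 - 0 = -18
DE × DF = (-768, -270, -18)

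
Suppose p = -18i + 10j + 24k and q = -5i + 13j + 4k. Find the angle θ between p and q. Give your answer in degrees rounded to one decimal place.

46.4

p · q = (-18)·(-5) + 10·13 + 24·4 = 90 + 130 + 96 = 316
|p|² = 324 + 100 + 576 = 1000,  |p| = √1000 ≈ 31.622777
|q|² = 25 + 169 + 16 = 210,  |q| = √210 ≈ 14.491377
cos θ = 316 / (31.622777 · 14.491377) ≈ 0.68957
θ = arccos(0.68957) ≈ 46.4°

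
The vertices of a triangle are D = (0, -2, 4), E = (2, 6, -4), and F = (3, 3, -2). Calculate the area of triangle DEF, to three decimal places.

DE = (2, 8, -8),  DF = (3, 5, -6)
i: 8·(-6) - (-8)·5 = -48 - (-40) = -8
j: (-8)·3 - 2·(-6) = -24 - (-12) = -12
k: 2·5 - 8·3 = 10 - 24 = -14
DE × DF = (-8, -12, -14)
|DE × DF| = √404 ≈ 20.0998
area = ½ · 20.0998 ≈ 10.050

10.050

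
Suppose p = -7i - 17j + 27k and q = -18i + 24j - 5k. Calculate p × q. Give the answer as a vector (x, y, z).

i: (-17)·(-5) - 27·24 = 85 - 648 = -563
j: 27·(-18) - (-7)·(-5) = -486 - 35 = -521
k: (-7)·24 - (-17)·(-18) = -168 - 306 = -474
p × q = (-563, -521, -474)

(-563, -521, -474)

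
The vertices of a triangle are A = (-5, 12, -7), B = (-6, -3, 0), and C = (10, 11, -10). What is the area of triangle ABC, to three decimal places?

AB = (-1, -15, 7),  AC = (15, -1, -3)
i: (-15)·(-3) - 7·(-1) = 45 - (-7) = 52
j: 7·15 - (-1)·(-3) = 105 - 3 = 102
k: (-1)·(-1) - (-15)·15 = 1 - (-225) = 226
AB × AC = (52, 102, 226)
|AB × AC| = √64184 ≈ 253.3456
area = ½ · 253.3456 ≈ 126.673

126.673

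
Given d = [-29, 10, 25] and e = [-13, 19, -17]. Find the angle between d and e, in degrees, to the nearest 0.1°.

82.8

d · e = (-29)·(-13) + 10·19 + 25·(-17) = 377 + 190 - 425 = 142
|d|² = 841 + 100 + 625 = 1566,  |d| = √1566 ≈ 39.572718
|e|² = 169 + 361 + 289 = 819,  |e| = √819 ≈ 28.618176
cos θ = 142 / (39.572718 · 28.618176) ≈ 0.12539
θ = arccos(0.12539) ≈ 82.8°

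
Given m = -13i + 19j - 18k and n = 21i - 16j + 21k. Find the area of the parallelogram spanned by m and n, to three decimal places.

244.596

i: 19·21 - (-18)·(-16) = 399 - 288 = 111
j: (-18)·21 - (-13)·21 = -378 - (-273) = -105
k: (-13)·(-16) - 19·21 = 208 - 399 = -191
m × n = (111, -105, -191)
|m × n| = √(111² + (-105)² + (-191)²) = √59827 ≈ 244.5956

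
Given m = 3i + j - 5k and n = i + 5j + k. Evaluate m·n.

3

m · n = 3·1 + 1·5 + (-5)·1 = 3 + 5 - 5 = 3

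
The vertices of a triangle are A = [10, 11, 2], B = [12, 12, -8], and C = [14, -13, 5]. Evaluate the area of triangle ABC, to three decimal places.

123.480

AB = (2, 1, -10),  AC = (4, -24, 3)
i: 1·3 - (-10)·(-24) = 3 - 240 = -237
j: (-10)·4 - 2·3 = -40 - 6 = -46
k: 2·(-24) - 1·4 = -48 - 4 = -52
AB × AC = (-237, -46, -52)
|AB × AC| = √60989 ≈ 246.9595
area = ½ · 246.9595 ≈ 123.480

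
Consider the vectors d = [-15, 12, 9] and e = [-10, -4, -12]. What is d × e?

(-108, -270, 180)

i: 12·(-12) - 9·(-4) = -144 - (-36) = -108
j: 9·(-10) - (-15)·(-12) = -90 - 180 = -270
k: (-15)·(-4) - 12·(-10) = 60 - (-120) = 180
d × e = (-108, -270, 180)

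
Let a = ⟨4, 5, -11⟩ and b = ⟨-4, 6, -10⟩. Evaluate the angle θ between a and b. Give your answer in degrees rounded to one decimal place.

a · b = 4·(-4) + 5·6 + (-11)·(-10) = -16 + 30 + 110 = 124
|a|² = 16 + 25 + 121 = 162,  |a| = √162 ≈ 12.727922
|b|² = 16 + 36 + 100 = 152,  |b| = √152 ≈ 12.328828
cos θ = 124 / (12.727922 · 12.328828) ≈ 0.79021
θ = arccos(0.79021) ≈ 37.8°

37.8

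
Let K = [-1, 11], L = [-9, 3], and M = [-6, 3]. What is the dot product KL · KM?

KL = L − K = (-8, -8)
KM = M − K = (-5, -8)
KL · KM = (-8)·(-5) + (-8)·(-8) = 40 + 64 = 104

104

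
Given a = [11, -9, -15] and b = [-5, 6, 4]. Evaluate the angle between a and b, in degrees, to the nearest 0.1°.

158.8

a · b = 11·(-5) + (-9)·6 + (-15)·4 = -55 - 54 - 60 = -169
|a|² = 121 + 81 + 225 = 427,  |a| = √427 ≈ 20.663978
|b|² = 25 + 36 + 16 = 77,  |b| = √77 ≈ 8.774964
cos θ = -169 / (20.663978 · 8.774964) ≈ -0.93202
θ = arccos(-0.93202) ≈ 158.8°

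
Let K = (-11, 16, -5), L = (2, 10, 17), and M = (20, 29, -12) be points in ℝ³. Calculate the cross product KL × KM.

KL = (13, -6, 22)
KM = (31, 13, -7)
i: (-6)·(-7) - 22·13 = 42 - 286 = -244
j: 22·31 - 13·(-7) = 682 - (-91) = 773
k: 13·13 - (-6)·31 = 169 - (-186) = 355
KL × KM = (-244, 773, 355)

(-244, 773, 355)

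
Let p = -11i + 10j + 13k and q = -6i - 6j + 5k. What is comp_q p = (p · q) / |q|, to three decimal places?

7.209

p · q = (-11)·(-6) + 10·(-6) + 13·5 = 66 - 60 + 65 = 71
|q| = √(36 + 36 + 25) = √97 ≈ 9.8489
comp_q p = 71 / √97 ≈ 7.209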